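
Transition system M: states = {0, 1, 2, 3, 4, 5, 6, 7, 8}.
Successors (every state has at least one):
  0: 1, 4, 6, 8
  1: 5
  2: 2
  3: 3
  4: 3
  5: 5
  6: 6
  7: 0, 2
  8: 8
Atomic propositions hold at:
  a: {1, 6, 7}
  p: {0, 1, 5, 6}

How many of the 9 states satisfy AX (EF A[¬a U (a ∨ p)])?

3

Sat(¬a) = {0, 2, 3, 4, 5, 8}
Sat(a ∨ p) = {0, 1, 5, 6, 7}
A[¬a U (a ∨ p)]: least fixpoint, start Z0 = Sat((a ∨ p)) = {0, 1, 5, 6, 7}, add states in Sat(¬a) with every successor in Z. Already a fixed point.
Sat(A[¬a U (a ∨ p)]) = {0, 1, 5, 6, 7}
EF A[¬a U (a ∨ p)]: least fixpoint, start Z0 = {0, 1, 5, 6, 7}, add states with some successor in Z. Already a fixed point.
Sat(EF A[¬a U (a ∨ p)]) = {0, 1, 5, 6, 7}
Sat(AX (EF A[¬a U (a ∨ p)])) = {s : every successor in {0, 1, 5, 6, 7}} = {1, 5, 6}
|Sat(AX (EF A[¬a U (a ∨ p)]))| = |{1, 5, 6}| = 3.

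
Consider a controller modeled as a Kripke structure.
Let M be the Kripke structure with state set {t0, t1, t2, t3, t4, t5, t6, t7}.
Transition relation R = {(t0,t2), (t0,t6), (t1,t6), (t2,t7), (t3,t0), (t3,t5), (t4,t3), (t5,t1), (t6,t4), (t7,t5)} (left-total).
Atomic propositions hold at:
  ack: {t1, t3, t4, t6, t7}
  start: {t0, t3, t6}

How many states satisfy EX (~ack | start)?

5

Sat(~ack) = {t0, t2, t5}
Sat(~ack | start) = {t0, t2, t3, t5, t6}
Sat(EX (~ack | start)) = {s : some successor in {t0, t2, t3, t5, t6}} = {t0, t1, t3, t4, t7}
|Sat(EX (~ack | start))| = |{t0, t1, t3, t4, t7}| = 5.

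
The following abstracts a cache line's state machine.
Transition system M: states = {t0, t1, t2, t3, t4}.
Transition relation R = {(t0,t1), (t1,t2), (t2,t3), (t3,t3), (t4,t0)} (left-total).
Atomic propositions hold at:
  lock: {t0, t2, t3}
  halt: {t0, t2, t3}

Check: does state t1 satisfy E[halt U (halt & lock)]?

No

Sat(halt & lock) = {t0, t2, t3}
E[halt U (halt & lock)]: least fixpoint, start Z0 = Sat((halt & lock)) = {t0, t2, t3}, add states in Sat(halt) with some successor in Z. Already a fixed point.
Sat(E[halt U (halt & lock)]) = {t0, t2, t3}
t1 ∉ Sat(E[halt U (halt & lock)]) = {t0, t2, t3}, so the formula does not hold at t1.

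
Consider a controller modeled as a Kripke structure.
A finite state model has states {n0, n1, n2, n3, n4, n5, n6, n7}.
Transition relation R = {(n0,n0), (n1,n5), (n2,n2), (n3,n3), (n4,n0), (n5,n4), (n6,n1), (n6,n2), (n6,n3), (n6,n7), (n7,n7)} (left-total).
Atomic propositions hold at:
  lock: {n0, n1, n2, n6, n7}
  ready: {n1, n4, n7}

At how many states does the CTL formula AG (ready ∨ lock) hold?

Sat(ready ∨ lock) = {n0, n1, n2, n4, n6, n7}
AG (ready ∨ lock): greatest fixpoint, start Z0 = {n0, n1, n2, n4, n6, n7}, keep only states in Sat with every successor in Z. Z1 = {n0, n2, n4, n7}; fixed.
Sat(AG (ready ∨ lock)) = {n0, n2, n4, n7}
|Sat(AG (ready ∨ lock))| = |{n0, n2, n4, n7}| = 4.

4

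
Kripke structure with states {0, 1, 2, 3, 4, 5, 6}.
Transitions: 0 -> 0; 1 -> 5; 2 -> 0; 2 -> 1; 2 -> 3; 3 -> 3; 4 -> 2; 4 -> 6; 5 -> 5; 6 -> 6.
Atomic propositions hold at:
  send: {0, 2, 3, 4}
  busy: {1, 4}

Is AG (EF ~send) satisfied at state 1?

Sat(~send) = {1, 5, 6}
EF ~send: least fixpoint, start Z0 = {1, 5, 6}, add states with some successor in Z. Z1 = {1, 2, 4, 5, 6}; fixed.
Sat(EF ~send) = {1, 2, 4, 5, 6}
AG (EF ~send): greatest fixpoint, start Z0 = {1, 2, 4, 5, 6}, keep only states in Sat with every successor in Z. Z1 = {1, 4, 5, 6}; Z2 = {1, 5, 6}; fixed.
Sat(AG (EF ~send)) = {1, 5, 6}
1 ∈ Sat(AG (EF ~send)) = {1, 5, 6}, so the formula holds at 1.

Yes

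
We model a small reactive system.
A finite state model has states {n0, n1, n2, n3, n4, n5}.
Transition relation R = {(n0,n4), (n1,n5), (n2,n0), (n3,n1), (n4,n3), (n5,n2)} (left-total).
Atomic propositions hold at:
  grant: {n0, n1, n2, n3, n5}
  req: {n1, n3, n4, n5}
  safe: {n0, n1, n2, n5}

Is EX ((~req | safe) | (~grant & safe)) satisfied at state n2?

Yes

Sat(~req) = {n0, n2}
Sat(~req | safe) = {n0, n1, n2, n5}
Sat(~grant) = {n4}
Sat(~grant & safe) = ∅
Sat((~req | safe) | (~grant & safe)) = {n0, n1, n2, n5}
Sat(EX ((~req | safe) | (~grant & safe))) = {s : some successor in {n0, n1, n2, n5}} = {n1, n2, n3, n5}
n2 ∈ Sat(EX ((~req | safe) | (~grant & safe))) = {n1, n2, n3, n5}, so the formula holds at n2.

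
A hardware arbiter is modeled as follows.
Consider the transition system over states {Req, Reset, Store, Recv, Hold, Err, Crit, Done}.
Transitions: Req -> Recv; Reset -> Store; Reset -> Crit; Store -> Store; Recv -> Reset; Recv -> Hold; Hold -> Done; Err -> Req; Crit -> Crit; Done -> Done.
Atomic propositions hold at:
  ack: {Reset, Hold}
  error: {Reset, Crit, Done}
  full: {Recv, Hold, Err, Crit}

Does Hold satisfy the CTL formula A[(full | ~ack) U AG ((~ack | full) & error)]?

Sat(~ack) = {Req, Store, Recv, Err, Crit, Done}
Sat(full | ~ack) = {Req, Store, Recv, Hold, Err, Crit, Done}
Sat(~ack | full) = {Req, Store, Recv, Hold, Err, Crit, Done}
Sat((~ack | full) & error) = {Crit, Done}
AG ((~ack | full) & error): greatest fixpoint, start Z0 = {Crit, Done}, keep only states in Sat with every successor in Z. Already a fixed point.
Sat(AG ((~ack | full) & error)) = {Crit, Done}
A[(full | ~ack) U AG ((~ack | full) & error)]: least fixpoint, start Z0 = Sat(AG ((~ack | full) & error)) = {Crit, Done}, add states in Sat(full | ~ack) with every successor in Z. Z1 = {Hold, Crit, Done}; fixed.
Sat(A[(full | ~ack) U AG ((~ack | full) & error)]) = {Hold, Crit, Done}
Hold ∈ Sat(A[(full | ~ack) U AG ((~ack | full) & error)]) = {Hold, Crit, Done}, so the formula holds at Hold.

Yes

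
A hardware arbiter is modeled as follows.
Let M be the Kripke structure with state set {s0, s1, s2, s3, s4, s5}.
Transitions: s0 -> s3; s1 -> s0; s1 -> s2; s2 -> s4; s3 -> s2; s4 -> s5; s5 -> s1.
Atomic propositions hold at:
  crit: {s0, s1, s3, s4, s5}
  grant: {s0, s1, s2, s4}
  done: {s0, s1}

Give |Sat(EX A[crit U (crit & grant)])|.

4

Sat(crit & grant) = {s0, s1, s4}
A[crit U (crit & grant)]: least fixpoint, start Z0 = Sat((crit & grant)) = {s0, s1, s4}, add states in Sat(crit) with every successor in Z. Z1 = {s0, s1, s4, s5}; fixed.
Sat(A[crit U (crit & grant)]) = {s0, s1, s4, s5}
Sat(EX A[crit U (crit & grant)]) = {s : some successor in {s0, s1, s4, s5}} = {s1, s2, s4, s5}
|Sat(EX A[crit U (crit & grant)])| = |{s1, s2, s4, s5}| = 4.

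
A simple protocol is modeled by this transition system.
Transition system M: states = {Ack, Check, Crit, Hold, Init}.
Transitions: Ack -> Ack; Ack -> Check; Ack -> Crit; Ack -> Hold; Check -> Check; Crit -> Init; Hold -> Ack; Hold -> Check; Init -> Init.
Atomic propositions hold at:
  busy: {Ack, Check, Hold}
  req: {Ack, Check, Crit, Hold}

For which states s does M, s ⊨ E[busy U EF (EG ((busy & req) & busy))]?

{Ack, Check, Hold}

Sat(busy & req) = {Ack, Check, Hold}
Sat((busy & req) & busy) = {Ack, Check, Hold}
EG ((busy & req) & busy): greatest fixpoint, start Z0 = {Ack, Check, Hold}, keep only states in Sat with some successor in Z. Already a fixed point.
Sat(EG ((busy & req) & busy)) = {Ack, Check, Hold}
EF (EG ((busy & req) & busy)): least fixpoint, start Z0 = {Ack, Check, Hold}, add states with some successor in Z. Already a fixed point.
Sat(EF (EG ((busy & req) & busy))) = {Ack, Check, Hold}
E[busy U EF (EG ((busy & req) & busy))]: least fixpoint, start Z0 = Sat(EF (EG ((busy & req) & busy))) = {Ack, Check, Hold}, add states in Sat(busy) with some successor in Z. Already a fixed point.
Sat(E[busy U EF (EG ((busy & req) & busy))]) = {Ack, Check, Hold}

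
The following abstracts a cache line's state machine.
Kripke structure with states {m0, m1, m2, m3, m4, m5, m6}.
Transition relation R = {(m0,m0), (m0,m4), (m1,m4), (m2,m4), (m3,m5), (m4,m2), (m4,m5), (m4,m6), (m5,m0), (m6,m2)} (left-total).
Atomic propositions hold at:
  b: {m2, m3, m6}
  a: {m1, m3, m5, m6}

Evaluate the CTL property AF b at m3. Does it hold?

Yes

AF b: least fixpoint, start Z0 = {m2, m3, m6}, add states with every successor in Z. Already a fixed point.
Sat(AF b) = {m2, m3, m6}
m3 ∈ Sat(AF b) = {m2, m3, m6}, so the formula holds at m3.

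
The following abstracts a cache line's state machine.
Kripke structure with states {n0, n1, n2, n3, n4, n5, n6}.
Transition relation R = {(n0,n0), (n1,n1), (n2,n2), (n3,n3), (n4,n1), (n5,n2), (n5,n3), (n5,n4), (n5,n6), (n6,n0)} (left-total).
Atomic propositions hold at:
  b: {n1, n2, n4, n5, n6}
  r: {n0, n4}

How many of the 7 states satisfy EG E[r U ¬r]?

5

Sat(¬r) = {n1, n2, n3, n5, n6}
E[r U ¬r]: least fixpoint, start Z0 = Sat(¬r) = {n1, n2, n3, n5, n6}, add states in Sat(r) with some successor in Z. Z1 = {n1, n2, n3, n4, n5, n6}; fixed.
Sat(E[r U ¬r]) = {n1, n2, n3, n4, n5, n6}
EG E[r U ¬r]: greatest fixpoint, start Z0 = {n1, n2, n3, n4, n5, n6}, keep only states in Sat with some successor in Z. Z1 = {n1, n2, n3, n4, n5}; fixed.
Sat(EG E[r U ¬r]) = {n1, n2, n3, n4, n5}
|Sat(EG E[r U ¬r])| = |{n1, n2, n3, n4, n5}| = 5.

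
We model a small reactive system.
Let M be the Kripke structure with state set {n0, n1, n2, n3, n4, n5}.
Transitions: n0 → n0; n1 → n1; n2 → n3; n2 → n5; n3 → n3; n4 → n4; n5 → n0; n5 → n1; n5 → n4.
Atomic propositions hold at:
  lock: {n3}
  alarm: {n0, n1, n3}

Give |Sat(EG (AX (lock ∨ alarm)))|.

3

Sat(lock ∨ alarm) = {n0, n1, n3}
Sat(AX (lock ∨ alarm)) = {s : every successor in {n0, n1, n3}} = {n0, n1, n3}
EG (AX (lock ∨ alarm)): greatest fixpoint, start Z0 = {n0, n1, n3}, keep only states in Sat with some successor in Z. Already a fixed point.
Sat(EG (AX (lock ∨ alarm))) = {n0, n1, n3}
|Sat(EG (AX (lock ∨ alarm)))| = |{n0, n1, n3}| = 3.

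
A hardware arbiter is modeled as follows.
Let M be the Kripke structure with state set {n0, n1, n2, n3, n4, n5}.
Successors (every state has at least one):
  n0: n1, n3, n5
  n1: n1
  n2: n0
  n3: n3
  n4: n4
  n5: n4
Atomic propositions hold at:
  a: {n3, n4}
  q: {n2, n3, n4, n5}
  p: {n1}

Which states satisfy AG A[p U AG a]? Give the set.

AG a: greatest fixpoint, start Z0 = {n3, n4}, keep only states in Sat with every successor in Z. Already a fixed point.
Sat(AG a) = {n3, n4}
A[p U AG a]: least fixpoint, start Z0 = Sat(AG a) = {n3, n4}, add states in Sat(p) with every successor in Z. Already a fixed point.
Sat(A[p U AG a]) = {n3, n4}
AG A[p U AG a]: greatest fixpoint, start Z0 = {n3, n4}, keep only states in Sat with every successor in Z. Already a fixed point.
Sat(AG A[p U AG a]) = {n3, n4}

{n3, n4}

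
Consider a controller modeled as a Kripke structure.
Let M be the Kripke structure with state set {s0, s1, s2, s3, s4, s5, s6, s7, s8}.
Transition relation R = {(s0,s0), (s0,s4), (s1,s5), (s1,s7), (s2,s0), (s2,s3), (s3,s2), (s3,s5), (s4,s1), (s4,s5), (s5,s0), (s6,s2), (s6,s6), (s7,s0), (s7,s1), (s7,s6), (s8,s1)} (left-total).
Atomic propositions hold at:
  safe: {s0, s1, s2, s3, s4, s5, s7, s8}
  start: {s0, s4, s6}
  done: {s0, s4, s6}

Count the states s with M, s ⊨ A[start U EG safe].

8

EG safe: greatest fixpoint, start Z0 = {s0, s1, s2, s3, s4, s5, s7, s8}, keep only states in Sat with some successor in Z. Already a fixed point.
Sat(EG safe) = {s0, s1, s2, s3, s4, s5, s7, s8}
A[start U EG safe]: least fixpoint, start Z0 = Sat(EG safe) = {s0, s1, s2, s3, s4, s5, s7, s8}, add states in Sat(start) with every successor in Z. Already a fixed point.
Sat(A[start U EG safe]) = {s0, s1, s2, s3, s4, s5, s7, s8}
|Sat(A[start U EG safe])| = |{s0, s1, s2, s3, s4, s5, s7, s8}| = 8.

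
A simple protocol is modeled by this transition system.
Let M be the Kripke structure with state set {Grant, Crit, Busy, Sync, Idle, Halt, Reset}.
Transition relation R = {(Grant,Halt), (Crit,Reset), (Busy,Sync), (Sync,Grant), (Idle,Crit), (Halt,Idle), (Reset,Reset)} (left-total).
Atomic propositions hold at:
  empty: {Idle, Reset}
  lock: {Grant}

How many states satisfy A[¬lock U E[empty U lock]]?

Sat(¬lock) = {Crit, Busy, Sync, Idle, Halt, Reset}
E[empty U lock]: least fixpoint, start Z0 = Sat(lock) = {Grant}, add states in Sat(empty) with some successor in Z. Already a fixed point.
Sat(E[empty U lock]) = {Grant}
A[¬lock U E[empty U lock]]: least fixpoint, start Z0 = Sat(E[empty U lock]) = {Grant}, add states in Sat(¬lock) with every successor in Z. Z1 = {Grant, Sync}; Z2 = {Grant, Busy, Sync}; fixed.
Sat(A[¬lock U E[empty U lock]]) = {Grant, Busy, Sync}
|Sat(A[¬lock U E[empty U lock]])| = |{Grant, Busy, Sync}| = 3.

3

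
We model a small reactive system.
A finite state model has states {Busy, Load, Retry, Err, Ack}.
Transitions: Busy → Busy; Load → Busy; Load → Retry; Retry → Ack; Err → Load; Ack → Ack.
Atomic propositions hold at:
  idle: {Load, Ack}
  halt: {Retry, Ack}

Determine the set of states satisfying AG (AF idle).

{Retry, Ack}

AF idle: least fixpoint, start Z0 = {Load, Ack}, add states with every successor in Z. Z1 = {Load, Retry, Err, Ack}; fixed.
Sat(AF idle) = {Load, Retry, Err, Ack}
AG (AF idle): greatest fixpoint, start Z0 = {Load, Retry, Err, Ack}, keep only states in Sat with every successor in Z. Z1 = {Retry, Err, Ack}; Z2 = {Retry, Ack}; fixed.
Sat(AG (AF idle)) = {Retry, Ack}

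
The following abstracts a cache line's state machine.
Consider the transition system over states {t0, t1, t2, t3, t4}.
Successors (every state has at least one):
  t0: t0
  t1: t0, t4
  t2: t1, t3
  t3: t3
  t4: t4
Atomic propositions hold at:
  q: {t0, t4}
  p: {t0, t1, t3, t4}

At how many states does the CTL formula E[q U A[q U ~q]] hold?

3

Sat(~q) = {t1, t2, t3}
A[q U ~q]: least fixpoint, start Z0 = Sat(~q) = {t1, t2, t3}, add states in Sat(q) with every successor in Z. Already a fixed point.
Sat(A[q U ~q]) = {t1, t2, t3}
E[q U A[q U ~q]]: least fixpoint, start Z0 = Sat(A[q U ~q]) = {t1, t2, t3}, add states in Sat(q) with some successor in Z. Already a fixed point.
Sat(E[q U A[q U ~q]]) = {t1, t2, t3}
|Sat(E[q U A[q U ~q]])| = |{t1, t2, t3}| = 3.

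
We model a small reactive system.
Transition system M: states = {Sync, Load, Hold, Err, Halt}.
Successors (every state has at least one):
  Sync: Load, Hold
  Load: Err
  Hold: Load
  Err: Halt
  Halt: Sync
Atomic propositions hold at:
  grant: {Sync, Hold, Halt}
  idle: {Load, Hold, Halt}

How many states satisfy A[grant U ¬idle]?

Sat(¬idle) = {Sync, Err}
A[grant U ¬idle]: least fixpoint, start Z0 = Sat(¬idle) = {Sync, Err}, add states in Sat(grant) with every successor in Z. Z1 = {Sync, Err, Halt}; fixed.
Sat(A[grant U ¬idle]) = {Sync, Err, Halt}
|Sat(A[grant U ¬idle])| = |{Sync, Err, Halt}| = 3.

3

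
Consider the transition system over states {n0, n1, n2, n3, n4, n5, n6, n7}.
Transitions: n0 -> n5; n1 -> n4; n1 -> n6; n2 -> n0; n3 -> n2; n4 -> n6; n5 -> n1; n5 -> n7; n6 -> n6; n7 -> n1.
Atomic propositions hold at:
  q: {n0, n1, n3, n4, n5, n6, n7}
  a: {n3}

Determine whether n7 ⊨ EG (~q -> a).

Yes

Sat(~q) = {n2}
Sat(~q -> a) = {n0, n1, n3, n4, n5, n6, n7}
EG (~q -> a): greatest fixpoint, start Z0 = {n0, n1, n3, n4, n5, n6, n7}, keep only states in Sat with some successor in Z. Z1 = {n0, n1, n4, n5, n6, n7}; fixed.
Sat(EG (~q -> a)) = {n0, n1, n4, n5, n6, n7}
n7 ∈ Sat(EG (~q -> a)) = {n0, n1, n4, n5, n6, n7}, so the formula holds at n7.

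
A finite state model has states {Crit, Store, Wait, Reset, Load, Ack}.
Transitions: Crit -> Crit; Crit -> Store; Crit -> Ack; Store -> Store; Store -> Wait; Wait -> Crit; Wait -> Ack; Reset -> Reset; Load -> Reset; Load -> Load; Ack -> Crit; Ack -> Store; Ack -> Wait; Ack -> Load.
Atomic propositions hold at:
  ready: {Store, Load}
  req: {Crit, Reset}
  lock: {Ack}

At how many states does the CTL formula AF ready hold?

AF ready: least fixpoint, start Z0 = {Store, Load}, add states with every successor in Z. Already a fixed point.
Sat(AF ready) = {Store, Load}
|Sat(AF ready)| = |{Store, Load}| = 2.

2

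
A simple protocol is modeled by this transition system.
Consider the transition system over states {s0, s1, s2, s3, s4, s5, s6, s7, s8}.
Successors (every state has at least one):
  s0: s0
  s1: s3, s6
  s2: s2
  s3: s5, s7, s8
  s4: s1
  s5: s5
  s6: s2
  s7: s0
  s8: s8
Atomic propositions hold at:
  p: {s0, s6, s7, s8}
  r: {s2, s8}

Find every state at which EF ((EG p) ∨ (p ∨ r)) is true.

{s0, s1, s2, s3, s4, s6, s7, s8}

EG p: greatest fixpoint, start Z0 = {s0, s6, s7, s8}, keep only states in Sat with some successor in Z. Z1 = {s0, s7, s8}; fixed.
Sat(EG p) = {s0, s7, s8}
Sat(p ∨ r) = {s0, s2, s6, s7, s8}
Sat((EG p) ∨ (p ∨ r)) = {s0, s2, s6, s7, s8}
EF ((EG p) ∨ (p ∨ r)): least fixpoint, start Z0 = {s0, s2, s6, s7, s8}, add states with some successor in Z. Z1 = {s0, s1, s2, s3, s6, s7, s8}; Z2 = {s0, s1, s2, s3, s4, s6, s7, s8}; fixed.
Sat(EF ((EG p) ∨ (p ∨ r))) = {s0, s1, s2, s3, s4, s6, s7, s8}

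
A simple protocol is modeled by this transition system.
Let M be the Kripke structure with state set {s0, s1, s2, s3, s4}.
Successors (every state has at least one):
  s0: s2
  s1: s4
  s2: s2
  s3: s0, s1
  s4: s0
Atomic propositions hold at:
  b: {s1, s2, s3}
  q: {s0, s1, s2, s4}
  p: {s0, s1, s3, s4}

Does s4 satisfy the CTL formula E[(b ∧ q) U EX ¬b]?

Yes

Sat(b ∧ q) = {s1, s2}
Sat(¬b) = {s0, s4}
Sat(EX ¬b) = {s : some successor in {s0, s4}} = {s1, s3, s4}
E[(b ∧ q) U EX ¬b]: least fixpoint, start Z0 = Sat(EX ¬b) = {s1, s3, s4}, add states in Sat(b ∧ q) with some successor in Z. Already a fixed point.
Sat(E[(b ∧ q) U EX ¬b]) = {s1, s3, s4}
s4 ∈ Sat(E[(b ∧ q) U EX ¬b]) = {s1, s3, s4}, so the formula holds at s4.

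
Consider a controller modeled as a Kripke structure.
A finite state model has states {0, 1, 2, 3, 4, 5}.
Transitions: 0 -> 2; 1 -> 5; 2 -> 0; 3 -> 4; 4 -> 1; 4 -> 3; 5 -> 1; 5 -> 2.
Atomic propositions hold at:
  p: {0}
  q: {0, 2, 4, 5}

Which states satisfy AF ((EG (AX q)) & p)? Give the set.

{0, 2}

Sat(AX q) = {s : every successor in {0, 2, 4, 5}} = {0, 1, 2, 3}
EG (AX q): greatest fixpoint, start Z0 = {0, 1, 2, 3}, keep only states in Sat with some successor in Z. Z1 = {0, 2}; fixed.
Sat(EG (AX q)) = {0, 2}
Sat((EG (AX q)) & p) = {0}
AF ((EG (AX q)) & p): least fixpoint, start Z0 = {0}, add states with every successor in Z. Z1 = {0, 2}; fixed.
Sat(AF ((EG (AX q)) & p)) = {0, 2}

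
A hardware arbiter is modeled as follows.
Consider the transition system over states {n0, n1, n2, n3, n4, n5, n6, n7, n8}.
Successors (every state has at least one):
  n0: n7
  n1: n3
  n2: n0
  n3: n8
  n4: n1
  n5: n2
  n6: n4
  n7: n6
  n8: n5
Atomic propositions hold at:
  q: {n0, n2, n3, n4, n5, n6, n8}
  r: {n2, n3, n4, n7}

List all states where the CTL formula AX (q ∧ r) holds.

Sat(q ∧ r) = {n2, n3, n4}
Sat(AX (q ∧ r)) = {s : every successor in {n2, n3, n4}} = {n1, n5, n6}

{n1, n5, n6}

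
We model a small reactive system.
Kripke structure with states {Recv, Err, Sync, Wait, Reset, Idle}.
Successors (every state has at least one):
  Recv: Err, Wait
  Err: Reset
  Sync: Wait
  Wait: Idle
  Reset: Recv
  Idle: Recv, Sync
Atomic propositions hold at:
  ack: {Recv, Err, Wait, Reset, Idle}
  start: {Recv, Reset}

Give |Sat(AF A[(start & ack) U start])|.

3

Sat(start & ack) = {Recv, Reset}
A[(start & ack) U start]: least fixpoint, start Z0 = Sat(start) = {Recv, Reset}, add states in Sat(start & ack) with every successor in Z. Already a fixed point.
Sat(A[(start & ack) U start]) = {Recv, Reset}
AF A[(start & ack) U start]: least fixpoint, start Z0 = {Recv, Reset}, add states with every successor in Z. Z1 = {Recv, Err, Reset}; fixed.
Sat(AF A[(start & ack) U start]) = {Recv, Err, Reset}
|Sat(AF A[(start & ack) U start])| = |{Recv, Err, Reset}| = 3.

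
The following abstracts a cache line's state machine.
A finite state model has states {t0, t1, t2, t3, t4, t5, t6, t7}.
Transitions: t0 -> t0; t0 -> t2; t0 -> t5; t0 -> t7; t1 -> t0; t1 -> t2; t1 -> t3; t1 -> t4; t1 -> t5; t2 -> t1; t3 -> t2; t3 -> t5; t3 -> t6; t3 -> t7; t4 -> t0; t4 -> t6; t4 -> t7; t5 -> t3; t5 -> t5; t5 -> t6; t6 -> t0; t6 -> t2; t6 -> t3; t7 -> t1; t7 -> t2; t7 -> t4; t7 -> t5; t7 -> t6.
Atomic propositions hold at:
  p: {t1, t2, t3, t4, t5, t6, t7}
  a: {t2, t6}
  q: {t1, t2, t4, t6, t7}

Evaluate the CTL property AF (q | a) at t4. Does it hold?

Yes

Sat(q | a) = {t1, t2, t4, t6, t7}
AF (q | a): least fixpoint, start Z0 = {t1, t2, t4, t6, t7}, add states with every successor in Z. Already a fixed point.
Sat(AF (q | a)) = {t1, t2, t4, t6, t7}
t4 ∈ Sat(AF (q | a)) = {t1, t2, t4, t6, t7}, so the formula holds at t4.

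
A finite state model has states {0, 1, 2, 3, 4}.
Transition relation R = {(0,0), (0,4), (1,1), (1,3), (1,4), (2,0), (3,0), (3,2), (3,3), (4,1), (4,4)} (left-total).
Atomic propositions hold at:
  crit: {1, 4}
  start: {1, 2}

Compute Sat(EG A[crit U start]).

{1}

A[crit U start]: least fixpoint, start Z0 = Sat(start) = {1, 2}, add states in Sat(crit) with every successor in Z. Already a fixed point.
Sat(A[crit U start]) = {1, 2}
EG A[crit U start]: greatest fixpoint, start Z0 = {1, 2}, keep only states in Sat with some successor in Z. Z1 = {1}; fixed.
Sat(EG A[crit U start]) = {1}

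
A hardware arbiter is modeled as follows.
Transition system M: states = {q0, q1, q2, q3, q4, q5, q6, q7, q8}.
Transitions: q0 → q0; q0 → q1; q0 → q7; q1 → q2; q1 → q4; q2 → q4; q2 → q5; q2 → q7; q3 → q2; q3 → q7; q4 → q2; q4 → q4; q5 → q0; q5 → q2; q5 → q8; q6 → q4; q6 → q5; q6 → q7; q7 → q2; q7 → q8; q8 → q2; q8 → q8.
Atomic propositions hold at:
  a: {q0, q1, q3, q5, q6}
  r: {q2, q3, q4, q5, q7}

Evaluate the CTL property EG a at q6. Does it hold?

Yes

EG a: greatest fixpoint, start Z0 = {q0, q1, q3, q5, q6}, keep only states in Sat with some successor in Z. Z1 = {q0, q5, q6}; fixed.
Sat(EG a) = {q0, q5, q6}
q6 ∈ Sat(EG a) = {q0, q5, q6}, so the formula holds at q6.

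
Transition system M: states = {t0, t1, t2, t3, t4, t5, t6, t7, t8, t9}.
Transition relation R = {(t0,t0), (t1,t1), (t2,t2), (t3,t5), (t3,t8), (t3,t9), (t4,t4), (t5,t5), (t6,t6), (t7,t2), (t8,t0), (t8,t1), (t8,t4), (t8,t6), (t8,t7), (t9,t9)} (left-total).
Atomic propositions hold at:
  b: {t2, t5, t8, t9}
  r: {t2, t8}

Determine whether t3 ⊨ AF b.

Yes

AF b: least fixpoint, start Z0 = {t2, t5, t8, t9}, add states with every successor in Z. Z1 = {t2, t3, t5, t7, t8, t9}; fixed.
Sat(AF b) = {t2, t3, t5, t7, t8, t9}
t3 ∈ Sat(AF b) = {t2, t3, t5, t7, t8, t9}, so the formula holds at t3.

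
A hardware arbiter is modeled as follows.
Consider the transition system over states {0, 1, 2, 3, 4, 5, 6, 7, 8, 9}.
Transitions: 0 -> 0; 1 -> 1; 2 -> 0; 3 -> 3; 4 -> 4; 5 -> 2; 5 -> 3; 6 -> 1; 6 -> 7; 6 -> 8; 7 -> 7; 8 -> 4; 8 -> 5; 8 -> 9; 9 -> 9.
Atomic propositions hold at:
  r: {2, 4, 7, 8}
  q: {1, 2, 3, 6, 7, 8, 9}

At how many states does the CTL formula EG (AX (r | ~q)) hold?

4

Sat(~q) = {0, 4, 5}
Sat(r | ~q) = {0, 2, 4, 5, 7, 8}
Sat(AX (r | ~q)) = {s : every successor in {0, 2, 4, 5, 7, 8}} = {0, 2, 4, 7}
EG (AX (r | ~q)): greatest fixpoint, start Z0 = {0, 2, 4, 7}, keep only states in Sat with some successor in Z. Already a fixed point.
Sat(EG (AX (r | ~q))) = {0, 2, 4, 7}
|Sat(EG (AX (r | ~q)))| = |{0, 2, 4, 7}| = 4.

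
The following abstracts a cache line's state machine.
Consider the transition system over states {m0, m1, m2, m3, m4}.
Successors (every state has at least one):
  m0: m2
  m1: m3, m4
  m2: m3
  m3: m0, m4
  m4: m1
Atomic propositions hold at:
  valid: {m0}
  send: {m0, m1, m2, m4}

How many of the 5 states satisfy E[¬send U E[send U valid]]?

Sat(¬send) = {m3}
E[send U valid]: least fixpoint, start Z0 = Sat(valid) = {m0}, add states in Sat(send) with some successor in Z. Already a fixed point.
Sat(E[send U valid]) = {m0}
E[¬send U E[send U valid]]: least fixpoint, start Z0 = Sat(E[send U valid]) = {m0}, add states in Sat(¬send) with some successor in Z. Z1 = {m0, m3}; fixed.
Sat(E[¬send U E[send U valid]]) = {m0, m3}
|Sat(E[¬send U E[send U valid]])| = |{m0, m3}| = 2.

2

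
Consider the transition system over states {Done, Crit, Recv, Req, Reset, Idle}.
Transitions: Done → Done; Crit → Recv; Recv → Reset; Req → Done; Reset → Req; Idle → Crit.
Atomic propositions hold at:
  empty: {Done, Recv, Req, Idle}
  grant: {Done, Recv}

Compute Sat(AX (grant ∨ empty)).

Sat(grant ∨ empty) = {Done, Recv, Req, Idle}
Sat(AX (grant ∨ empty)) = {s : every successor in {Done, Recv, Req, Idle}} = {Done, Crit, Req, Reset}

{Done, Crit, Req, Reset}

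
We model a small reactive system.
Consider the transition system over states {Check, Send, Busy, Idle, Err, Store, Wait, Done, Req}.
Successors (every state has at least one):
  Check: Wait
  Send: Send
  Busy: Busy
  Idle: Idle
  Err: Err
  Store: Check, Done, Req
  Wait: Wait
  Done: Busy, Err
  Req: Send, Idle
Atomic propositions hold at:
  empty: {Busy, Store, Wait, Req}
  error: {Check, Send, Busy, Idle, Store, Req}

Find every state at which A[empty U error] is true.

A[empty U error]: least fixpoint, start Z0 = Sat(error) = {Check, Send, Busy, Idle, Store, Req}, add states in Sat(empty) with every successor in Z. Already a fixed point.
Sat(A[empty U error]) = {Check, Send, Busy, Idle, Store, Req}

{Check, Send, Busy, Idle, Store, Req}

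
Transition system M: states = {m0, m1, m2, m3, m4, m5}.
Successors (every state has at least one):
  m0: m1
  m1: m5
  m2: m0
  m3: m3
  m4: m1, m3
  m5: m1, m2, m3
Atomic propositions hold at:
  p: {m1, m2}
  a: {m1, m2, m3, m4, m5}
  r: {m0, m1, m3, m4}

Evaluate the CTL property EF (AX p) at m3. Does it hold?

Sat(AX p) = {s : every successor in {m1, m2}} = {m0}
EF (AX p): least fixpoint, start Z0 = {m0}, add states with some successor in Z. Z1 = {m0, m2}; Z2 = {m0, m2, m5}; Z3 = {m0, m1, m2, m5}; Z4 = {m0, m1, m2, m4, m5}; fixed.
Sat(EF (AX p)) = {m0, m1, m2, m4, m5}
m3 ∉ Sat(EF (AX p)) = {m0, m1, m2, m4, m5}, so the formula does not hold at m3.

No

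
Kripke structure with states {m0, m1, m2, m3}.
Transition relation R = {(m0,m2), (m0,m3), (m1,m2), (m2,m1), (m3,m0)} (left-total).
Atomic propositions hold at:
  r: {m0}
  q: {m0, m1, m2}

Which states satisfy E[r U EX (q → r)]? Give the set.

Sat(q → r) = {m0, m3}
Sat(EX (q → r)) = {s : some successor in {m0, m3}} = {m0, m3}
E[r U EX (q → r)]: least fixpoint, start Z0 = Sat(EX (q → r)) = {m0, m3}, add states in Sat(r) with some successor in Z. Already a fixed point.
Sat(E[r U EX (q → r)]) = {m0, m3}

{m0, m3}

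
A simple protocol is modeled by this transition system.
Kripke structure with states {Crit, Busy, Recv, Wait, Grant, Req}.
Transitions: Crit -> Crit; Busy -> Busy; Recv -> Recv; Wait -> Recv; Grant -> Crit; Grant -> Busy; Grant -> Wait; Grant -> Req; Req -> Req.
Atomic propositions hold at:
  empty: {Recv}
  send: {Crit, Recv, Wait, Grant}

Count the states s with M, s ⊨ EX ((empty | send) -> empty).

Sat(empty | send) = {Crit, Recv, Wait, Grant}
Sat((empty | send) -> empty) = {Busy, Recv, Req}
Sat(EX ((empty | send) -> empty)) = {s : some successor in {Busy, Recv, Req}} = {Busy, Recv, Wait, Grant, Req}
|Sat(EX ((empty | send) -> empty))| = |{Busy, Recv, Wait, Grant, Req}| = 5.

5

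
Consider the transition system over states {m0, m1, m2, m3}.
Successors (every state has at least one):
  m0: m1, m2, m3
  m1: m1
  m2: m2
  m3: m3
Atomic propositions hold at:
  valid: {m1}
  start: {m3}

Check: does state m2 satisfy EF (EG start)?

No

EG start: greatest fixpoint, start Z0 = {m3}, keep only states in Sat with some successor in Z. Already a fixed point.
Sat(EG start) = {m3}
EF (EG start): least fixpoint, start Z0 = {m3}, add states with some successor in Z. Z1 = {m0, m3}; fixed.
Sat(EF (EG start)) = {m0, m3}
m2 ∉ Sat(EF (EG start)) = {m0, m3}, so the formula does not hold at m2.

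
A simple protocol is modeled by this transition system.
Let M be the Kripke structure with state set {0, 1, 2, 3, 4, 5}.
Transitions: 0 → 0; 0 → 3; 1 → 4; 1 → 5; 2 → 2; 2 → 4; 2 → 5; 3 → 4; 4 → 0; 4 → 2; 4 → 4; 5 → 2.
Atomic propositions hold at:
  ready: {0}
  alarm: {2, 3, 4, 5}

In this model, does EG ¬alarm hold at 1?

No

Sat(¬alarm) = {0, 1}
EG ¬alarm: greatest fixpoint, start Z0 = {0, 1}, keep only states in Sat with some successor in Z. Z1 = {0}; fixed.
Sat(EG ¬alarm) = {0}
1 ∉ Sat(EG ¬alarm) = {0}, so the formula does not hold at 1.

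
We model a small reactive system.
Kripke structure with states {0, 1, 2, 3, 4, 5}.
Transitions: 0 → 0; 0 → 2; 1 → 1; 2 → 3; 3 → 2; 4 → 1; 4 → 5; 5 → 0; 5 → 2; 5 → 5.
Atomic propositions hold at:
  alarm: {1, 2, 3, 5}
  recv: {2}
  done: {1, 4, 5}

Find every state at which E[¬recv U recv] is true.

{0, 2, 3, 4, 5}

Sat(¬recv) = {0, 1, 3, 4, 5}
E[¬recv U recv]: least fixpoint, start Z0 = Sat(recv) = {2}, add states in Sat(¬recv) with some successor in Z. Z1 = {0, 2, 3, 5}; Z2 = {0, 2, 3, 4, 5}; fixed.
Sat(E[¬recv U recv]) = {0, 2, 3, 4, 5}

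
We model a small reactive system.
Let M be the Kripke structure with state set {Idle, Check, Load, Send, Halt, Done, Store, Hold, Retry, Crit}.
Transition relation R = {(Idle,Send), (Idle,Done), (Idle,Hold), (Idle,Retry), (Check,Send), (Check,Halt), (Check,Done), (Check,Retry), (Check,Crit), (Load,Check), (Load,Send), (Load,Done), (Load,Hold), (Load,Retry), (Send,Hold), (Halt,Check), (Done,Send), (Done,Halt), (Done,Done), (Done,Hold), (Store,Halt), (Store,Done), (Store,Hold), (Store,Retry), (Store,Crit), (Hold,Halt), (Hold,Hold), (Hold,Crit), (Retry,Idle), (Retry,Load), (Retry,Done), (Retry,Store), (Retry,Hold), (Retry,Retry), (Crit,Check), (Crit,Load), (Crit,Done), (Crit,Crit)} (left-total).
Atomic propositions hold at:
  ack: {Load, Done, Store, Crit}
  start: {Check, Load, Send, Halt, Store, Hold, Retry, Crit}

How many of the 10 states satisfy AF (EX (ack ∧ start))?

7

Sat(ack ∧ start) = {Load, Store, Crit}
Sat(EX (ack ∧ start)) = {s : some successor in {Load, Store, Crit}} = {Check, Store, Hold, Retry, Crit}
AF (EX (ack ∧ start)): least fixpoint, start Z0 = {Check, Store, Hold, Retry, Crit}, add states with every successor in Z. Z1 = {Check, Send, Halt, Store, Hold, Retry, Crit}; fixed.
Sat(AF (EX (ack ∧ start))) = {Check, Send, Halt, Store, Hold, Retry, Crit}
|Sat(AF (EX (ack ∧ start)))| = |{Check, Send, Halt, Store, Hold, Retry, Crit}| = 7.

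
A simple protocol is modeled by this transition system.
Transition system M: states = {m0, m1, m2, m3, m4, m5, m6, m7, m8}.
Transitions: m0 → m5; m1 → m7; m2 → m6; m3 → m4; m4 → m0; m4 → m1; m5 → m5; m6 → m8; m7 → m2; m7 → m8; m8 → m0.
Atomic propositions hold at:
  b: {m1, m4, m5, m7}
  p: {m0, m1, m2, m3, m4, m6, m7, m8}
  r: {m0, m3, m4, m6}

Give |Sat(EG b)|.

EG b: greatest fixpoint, start Z0 = {m1, m4, m5, m7}, keep only states in Sat with some successor in Z. Z1 = {m1, m4, m5}; Z2 = {m4, m5}; Z3 = {m5}; fixed.
Sat(EG b) = {m5}
|Sat(EG b)| = |{m5}| = 1.

1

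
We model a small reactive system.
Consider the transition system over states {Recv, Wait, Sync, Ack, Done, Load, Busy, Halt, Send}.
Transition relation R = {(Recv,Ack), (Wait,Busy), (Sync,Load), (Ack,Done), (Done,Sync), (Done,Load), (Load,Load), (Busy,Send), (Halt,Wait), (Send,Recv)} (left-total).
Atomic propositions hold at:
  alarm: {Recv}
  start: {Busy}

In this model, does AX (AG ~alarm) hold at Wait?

No

Sat(~alarm) = {Wait, Sync, Ack, Done, Load, Busy, Halt, Send}
AG ~alarm: greatest fixpoint, start Z0 = {Wait, Sync, Ack, Done, Load, Busy, Halt, Send}, keep only states in Sat with every successor in Z. Z1 = {Wait, Sync, Ack, Done, Load, Busy, Halt}; Z2 = {Wait, Sync, Ack, Done, Load, Halt}; Z3 = {Sync, Ack, Done, Load, Halt}; Z4 = {Sync, Ack, Done, Load}; fixed.
Sat(AG ~alarm) = {Sync, Ack, Done, Load}
Sat(AX (AG ~alarm)) = {s : every successor in {Sync, Ack, Done, Load}} = {Recv, Sync, Ack, Done, Load}
Wait ∉ Sat(AX (AG ~alarm)) = {Recv, Sync, Ack, Done, Load}, so the formula does not hold at Wait.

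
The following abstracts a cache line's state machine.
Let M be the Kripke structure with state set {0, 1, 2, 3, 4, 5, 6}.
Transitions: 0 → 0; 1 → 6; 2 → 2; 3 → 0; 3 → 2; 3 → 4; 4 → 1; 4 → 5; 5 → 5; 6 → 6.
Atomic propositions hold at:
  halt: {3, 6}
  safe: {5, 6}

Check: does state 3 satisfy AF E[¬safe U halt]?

Sat(¬safe) = {0, 1, 2, 3, 4}
E[¬safe U halt]: least fixpoint, start Z0 = Sat(halt) = {3, 6}, add states in Sat(¬safe) with some successor in Z. Z1 = {1, 3, 6}; Z2 = {1, 3, 4, 6}; fixed.
Sat(E[¬safe U halt]) = {1, 3, 4, 6}
AF E[¬safe U halt]: least fixpoint, start Z0 = {1, 3, 4, 6}, add states with every successor in Z. Already a fixed point.
Sat(AF E[¬safe U halt]) = {1, 3, 4, 6}
3 ∈ Sat(AF E[¬safe U halt]) = {1, 3, 4, 6}, so the formula holds at 3.

Yes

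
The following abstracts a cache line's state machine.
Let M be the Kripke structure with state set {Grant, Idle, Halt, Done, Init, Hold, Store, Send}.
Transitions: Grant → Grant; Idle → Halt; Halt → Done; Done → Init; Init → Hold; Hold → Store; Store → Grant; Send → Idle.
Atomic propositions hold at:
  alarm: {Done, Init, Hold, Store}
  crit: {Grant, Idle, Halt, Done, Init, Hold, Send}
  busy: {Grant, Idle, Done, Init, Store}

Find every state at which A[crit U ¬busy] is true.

{Idle, Halt, Done, Init, Hold, Send}

Sat(¬busy) = {Halt, Hold, Send}
A[crit U ¬busy]: least fixpoint, start Z0 = Sat(¬busy) = {Halt, Hold, Send}, add states in Sat(crit) with every successor in Z. Z1 = {Idle, Halt, Init, Hold, Send}; Z2 = {Idle, Halt, Done, Init, Hold, Send}; fixed.
Sat(A[crit U ¬busy]) = {Idle, Halt, Done, Init, Hold, Send}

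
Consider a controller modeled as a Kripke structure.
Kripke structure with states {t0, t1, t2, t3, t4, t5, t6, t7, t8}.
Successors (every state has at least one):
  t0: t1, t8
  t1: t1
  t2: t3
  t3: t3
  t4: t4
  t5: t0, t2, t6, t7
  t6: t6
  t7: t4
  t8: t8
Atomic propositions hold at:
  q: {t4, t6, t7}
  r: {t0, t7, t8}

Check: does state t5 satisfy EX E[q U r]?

E[q U r]: least fixpoint, start Z0 = Sat(r) = {t0, t7, t8}, add states in Sat(q) with some successor in Z. Already a fixed point.
Sat(E[q U r]) = {t0, t7, t8}
Sat(EX E[q U r]) = {s : some successor in {t0, t7, t8}} = {t0, t5, t8}
t5 ∈ Sat(EX E[q U r]) = {t0, t5, t8}, so the formula holds at t5.

Yes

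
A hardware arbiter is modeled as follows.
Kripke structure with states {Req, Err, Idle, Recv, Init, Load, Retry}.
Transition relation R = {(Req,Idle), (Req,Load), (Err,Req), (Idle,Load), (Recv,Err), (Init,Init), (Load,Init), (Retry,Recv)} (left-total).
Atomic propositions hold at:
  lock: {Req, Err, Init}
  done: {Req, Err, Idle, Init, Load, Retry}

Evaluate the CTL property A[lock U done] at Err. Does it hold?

A[lock U done]: least fixpoint, start Z0 = Sat(done) = {Req, Err, Idle, Init, Load, Retry}, add states in Sat(lock) with every successor in Z. Already a fixed point.
Sat(A[lock U done]) = {Req, Err, Idle, Init, Load, Retry}
Err ∈ Sat(A[lock U done]) = {Req, Err, Idle, Init, Load, Retry}, so the formula holds at Err.

Yes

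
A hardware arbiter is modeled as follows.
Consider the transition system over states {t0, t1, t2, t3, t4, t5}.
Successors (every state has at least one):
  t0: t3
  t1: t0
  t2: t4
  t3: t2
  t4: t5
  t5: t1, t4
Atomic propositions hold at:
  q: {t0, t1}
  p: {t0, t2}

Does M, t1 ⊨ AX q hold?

Sat(AX q) = {s : every successor in {t0, t1}} = {t1}
t1 ∈ Sat(AX q) = {t1}, so the formula holds at t1.

Yes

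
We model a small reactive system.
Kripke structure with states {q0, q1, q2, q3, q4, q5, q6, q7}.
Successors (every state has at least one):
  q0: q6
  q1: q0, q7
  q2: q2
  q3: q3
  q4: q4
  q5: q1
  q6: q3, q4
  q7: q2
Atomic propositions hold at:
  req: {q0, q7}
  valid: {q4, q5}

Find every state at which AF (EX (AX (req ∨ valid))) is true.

{q0, q4, q5, q6}

Sat(req ∨ valid) = {q0, q4, q5, q7}
Sat(AX (req ∨ valid)) = {s : every successor in {q0, q4, q5, q7}} = {q1, q4}
Sat(EX (AX (req ∨ valid))) = {s : some successor in {q1, q4}} = {q4, q5, q6}
AF (EX (AX (req ∨ valid))): least fixpoint, start Z0 = {q4, q5, q6}, add states with every successor in Z. Z1 = {q0, q4, q5, q6}; fixed.
Sat(AF (EX (AX (req ∨ valid)))) = {q0, q4, q5, q6}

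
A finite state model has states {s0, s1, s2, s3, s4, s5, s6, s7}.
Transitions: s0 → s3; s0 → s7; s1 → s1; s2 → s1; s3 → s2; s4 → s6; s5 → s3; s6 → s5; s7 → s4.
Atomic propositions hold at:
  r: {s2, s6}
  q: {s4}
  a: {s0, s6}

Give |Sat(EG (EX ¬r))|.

Sat(¬r) = {s0, s1, s3, s4, s5, s7}
Sat(EX ¬r) = {s : some successor in {s0, s1, s3, s4, s5, s7}} = {s0, s1, s2, s5, s6, s7}
EG (EX ¬r): greatest fixpoint, start Z0 = {s0, s1, s2, s5, s6, s7}, keep only states in Sat with some successor in Z. Z1 = {s0, s1, s2, s6}; Z2 = {s1, s2}; fixed.
Sat(EG (EX ¬r)) = {s1, s2}
|Sat(EG (EX ¬r))| = |{s1, s2}| = 2.

2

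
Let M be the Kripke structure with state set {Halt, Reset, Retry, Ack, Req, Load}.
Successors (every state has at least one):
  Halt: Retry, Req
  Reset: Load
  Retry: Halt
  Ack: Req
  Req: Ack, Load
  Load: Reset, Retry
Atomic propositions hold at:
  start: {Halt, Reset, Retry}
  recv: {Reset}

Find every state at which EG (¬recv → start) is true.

{Halt, Retry}

Sat(¬recv) = {Halt, Retry, Ack, Req, Load}
Sat(¬recv → start) = {Halt, Reset, Retry}
EG (¬recv → start): greatest fixpoint, start Z0 = {Halt, Reset, Retry}, keep only states in Sat with some successor in Z. Z1 = {Halt, Retry}; fixed.
Sat(EG (¬recv → start)) = {Halt, Retry}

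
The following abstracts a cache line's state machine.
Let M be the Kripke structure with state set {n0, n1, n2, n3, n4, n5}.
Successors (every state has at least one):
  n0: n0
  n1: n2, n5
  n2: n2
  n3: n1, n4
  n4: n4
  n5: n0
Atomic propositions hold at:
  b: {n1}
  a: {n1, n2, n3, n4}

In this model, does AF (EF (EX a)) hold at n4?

Yes

Sat(EX a) = {s : some successor in {n1, n2, n3, n4}} = {n1, n2, n3, n4}
EF (EX a): least fixpoint, start Z0 = {n1, n2, n3, n4}, add states with some successor in Z. Already a fixed point.
Sat(EF (EX a)) = {n1, n2, n3, n4}
AF (EF (EX a)): least fixpoint, start Z0 = {n1, n2, n3, n4}, add states with every successor in Z. Already a fixed point.
Sat(AF (EF (EX a))) = {n1, n2, n3, n4}
n4 ∈ Sat(AF (EF (EX a))) = {n1, n2, n3, n4}, so the formula holds at n4.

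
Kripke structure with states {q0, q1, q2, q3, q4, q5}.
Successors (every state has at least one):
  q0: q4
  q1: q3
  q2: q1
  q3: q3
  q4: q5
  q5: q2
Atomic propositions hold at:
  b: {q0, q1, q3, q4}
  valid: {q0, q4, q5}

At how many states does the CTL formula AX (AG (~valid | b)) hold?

Sat(~valid) = {q1, q2, q3}
Sat(~valid | b) = {q0, q1, q2, q3, q4}
AG (~valid | b): greatest fixpoint, start Z0 = {q0, q1, q2, q3, q4}, keep only states in Sat with every successor in Z. Z1 = {q0, q1, q2, q3}; Z2 = {q1, q2, q3}; fixed.
Sat(AG (~valid | b)) = {q1, q2, q3}
Sat(AX (AG (~valid | b))) = {s : every successor in {q1, q2, q3}} = {q1, q2, q3, q5}
|Sat(AX (AG (~valid | b)))| = |{q1, q2, q3, q5}| = 4.

4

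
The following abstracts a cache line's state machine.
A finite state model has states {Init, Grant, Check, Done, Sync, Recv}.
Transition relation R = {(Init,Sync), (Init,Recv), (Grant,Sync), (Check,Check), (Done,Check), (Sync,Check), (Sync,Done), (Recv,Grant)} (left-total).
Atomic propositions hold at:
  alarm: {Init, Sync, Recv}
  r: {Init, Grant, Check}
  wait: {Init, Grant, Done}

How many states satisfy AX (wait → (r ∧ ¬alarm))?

Sat(¬alarm) = {Grant, Check, Done}
Sat(r ∧ ¬alarm) = {Grant, Check}
Sat(wait → (r ∧ ¬alarm)) = {Grant, Check, Sync, Recv}
Sat(AX (wait → (r ∧ ¬alarm))) = {s : every successor in {Grant, Check, Sync, Recv}} = {Init, Grant, Check, Done, Recv}
|Sat(AX (wait → (r ∧ ¬alarm)))| = |{Init, Grant, Check, Done, Recv}| = 5.

5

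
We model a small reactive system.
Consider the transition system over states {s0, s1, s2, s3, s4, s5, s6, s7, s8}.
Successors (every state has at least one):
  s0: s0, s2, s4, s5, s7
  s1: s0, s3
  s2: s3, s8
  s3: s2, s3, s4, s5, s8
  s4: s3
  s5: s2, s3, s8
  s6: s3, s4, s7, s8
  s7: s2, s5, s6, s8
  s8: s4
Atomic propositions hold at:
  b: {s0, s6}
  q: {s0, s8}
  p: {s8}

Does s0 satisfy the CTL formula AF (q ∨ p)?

Sat(q ∨ p) = {s0, s8}
AF (q ∨ p): least fixpoint, start Z0 = {s0, s8}, add states with every successor in Z. Already a fixed point.
Sat(AF (q ∨ p)) = {s0, s8}
s0 ∈ Sat(AF (q ∨ p)) = {s0, s8}, so the formula holds at s0.

Yes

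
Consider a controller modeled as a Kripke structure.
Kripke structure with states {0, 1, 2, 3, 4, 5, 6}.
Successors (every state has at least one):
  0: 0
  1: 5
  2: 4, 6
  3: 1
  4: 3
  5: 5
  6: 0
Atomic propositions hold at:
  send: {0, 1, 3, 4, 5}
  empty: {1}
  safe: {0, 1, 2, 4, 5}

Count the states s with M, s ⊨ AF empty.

3

AF empty: least fixpoint, start Z0 = {1}, add states with every successor in Z. Z1 = {1, 3}; Z2 = {1, 3, 4}; fixed.
Sat(AF empty) = {1, 3, 4}
|Sat(AF empty)| = |{1, 3, 4}| = 3.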